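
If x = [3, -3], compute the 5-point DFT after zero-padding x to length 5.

Original 2-point DFT: [0, 6]
Zero-padded 5-point DFT provides frequency interpolation.

DFT_5([x, 0, ...]) = [0, 2.0729+2.8532i, 5.4271+1.7634i, 5.4271-1.7634i, 2.0729-2.8532i]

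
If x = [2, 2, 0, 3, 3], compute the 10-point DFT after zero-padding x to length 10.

Original 5-point DFT: [10, 1.1180+2.7144i, -1.1180-2.2654i, -1.1180+2.2654i, 1.1180-2.7144i]
Zero-padded 10-point DFT provides frequency interpolation.

DFT_10([x, 0, ...]) = [10, 0.2639-5.7921i, 1.1180+2.7144i, 4.7361-2.9919i, -1.1180-2.2654i, 0, -1.1180+2.2654i, 4.7361+2.9919i, 1.1180-2.7144i, 0.2639+5.7921i]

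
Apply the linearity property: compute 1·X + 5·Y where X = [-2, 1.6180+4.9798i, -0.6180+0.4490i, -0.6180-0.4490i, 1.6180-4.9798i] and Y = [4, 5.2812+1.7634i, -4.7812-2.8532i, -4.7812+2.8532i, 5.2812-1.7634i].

By linearity: DFT(1x + 5y) = 1·DFT(x) + 5·DFT(y)
= 1·[-2, 1.6180+4.9798i, -0.6180+0.4490i, -0.6180-0.4490i, 1.6180-4.9798i] + 5·[4, 5.2812+1.7634i, -4.7812-2.8532i, -4.7812+2.8532i, 5.2812-1.7634i]

Computing element-wise:
Z[0] = 1·(-2) + 5·(4) = 18
Z[1] = 1·(1.6180+4.9798i) + 5·(5.2812+1.7634i) = 28.0240+13.7968i
Z[2] = 1·(-0.6180+0.4490i) + 5·(-4.7812-2.8532i) = -24.5240-13.8170i
Z[3] = 1·(-0.6180-0.4490i) + 5·(-4.7812+2.8532i) = -24.5240+13.8170i
Z[4] = 1·(1.6180-4.9798i) + 5·(5.2812-1.7634i) = 28.0240-13.7968i

DFT(1x + 5y) = 1·X + 5·Y = [18, 28.0240+13.7968i, -24.5240-13.8170i, -24.5240+13.8170i, 28.0240-13.7968i]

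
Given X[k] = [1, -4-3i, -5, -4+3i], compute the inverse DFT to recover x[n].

x[n] = (1/4) Σ(k=0 to 3) X[k] · e^(2πikn/4)

Computing each x[n]:
x[0] = -3
x[1] = 3
x[2] = 1
x[3] = 0

x = [-3, 3, 1, 0]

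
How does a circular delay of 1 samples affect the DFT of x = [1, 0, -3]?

Time shift by 1: X_shifted[k] = ω_3^(1k) · X[k]
Shifted x = [-3, 1, 0]

DFT(x[n-1]) = [-2, -3.5000-0.8660i, -3.5000+0.8660i]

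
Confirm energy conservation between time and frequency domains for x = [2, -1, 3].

Time domain:
Σ|x[n]|² = |2|² + |-1|² + |3|² = 14.0000

Frequency domain:
(1/3)Σ|X[k]|² = (1/3)(|4|² + |1.0000+3.4641i|² + |1.0000-3.4641i|²) = (1/3)·42.0000 = 14.0000

Both sides agree, confirming Parseval's theorem.

Σ|x[n]|² = (1/N)Σ|X[k]|² = 14.0000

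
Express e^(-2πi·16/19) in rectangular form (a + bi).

ω_19^16 = e^(-2πi·16/19)
= cos(-2π·16/19) + i·sin(-2π·16/19)
= cos(-32π/19) + i·sin(-32π/19)

ω_19^16 = cos(-32π/19) + i·sin(-32π/19) = 0.5469+0.8372i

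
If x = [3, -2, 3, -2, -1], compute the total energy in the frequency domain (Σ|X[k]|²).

Parseval: Σ|x[n]|² = (1/N)Σ|X[k]|², so Σ|X[k]|² = N·Σ|x[n]|² = 5·27.0000

Σ|X[k]|² = N·Σ|x[n]|² = 5·27.0000 = 135.0000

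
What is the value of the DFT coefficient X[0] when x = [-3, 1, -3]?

X[0] = Σ(n=0 to 2) x[n] · ω_3^0 = Σ x[n]
= (-3) + (1) + (-3)

X[0] = -5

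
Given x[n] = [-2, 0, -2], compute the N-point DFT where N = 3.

X[k] = Σ(n=0 to 2) x[n] · ω_3^(nk)
where ω_3 = e^(-2πi/3)

Computing each X[k]:
X[0] = -4
X[1] = -1.0000-1.7321i
X[2] = -1.0000+1.7321i

X = [-4, -1.0000-1.7321i, -1.0000+1.7321i]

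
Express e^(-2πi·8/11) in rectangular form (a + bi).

ω_11^8 = e^(-2πi·8/11)
= cos(-2π·8/11) + i·sin(-2π·8/11)
= cos(-16π/11) + i·sin(-16π/11)

ω_11^8 = cos(-16π/11) + i·sin(-16π/11) = -0.1423+0.9898i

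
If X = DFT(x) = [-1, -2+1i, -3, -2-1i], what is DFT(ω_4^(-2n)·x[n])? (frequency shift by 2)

Modulation property: DFT(ω_4^(-2n)·x[n]) = X[(k-2) mod 4], so circularly shift X by 2 positions.

X[k-2] = [-3, -2-1i, -1, -2+1i]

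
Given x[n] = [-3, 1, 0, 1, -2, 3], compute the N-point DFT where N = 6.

X[k] = Σ(n=0 to 5) x[n] · ω_6^(nk)
where ω_6 = e^(-2πi/6)

Computing each X[k]:
X[0] = 0
X[1] = -1
X[2] = -3.0000+3.4641i
X[3] = -10
X[4] = -3.0000-3.4641i
X[5] = -1

X = [0, -1, -3.0000+3.4641i, -10, -3.0000-3.4641i, -1]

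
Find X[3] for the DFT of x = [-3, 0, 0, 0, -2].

X[3] = Σ(n=0 to 4) x[n] · ω_5^(3n) where ω_5 = e^(-2πi/5)
= (-3)·ω_5^0 + (0)·ω_5^3 + (0)·ω_5^6 + (0)·ω_5^9 + (-2)·ω_5^12

X[3] = -1.3820+1.1756i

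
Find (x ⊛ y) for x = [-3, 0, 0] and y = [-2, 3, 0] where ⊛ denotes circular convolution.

(x ⊛ y)[n] = Σ(m=0 to 2) x[m] · y[(n-m) mod 3]

Computing each output sample:
(x ⊛ y)[0] = 6
(x ⊛ y)[1] = -9
(x ⊛ y)[2] = 0

x ⊛ y = [6, -9, 0]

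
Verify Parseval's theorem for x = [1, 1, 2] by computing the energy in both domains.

Time domain:
Σ|x[n]|² = |1|² + |1|² + |2|² = 6.0000

Frequency domain:
(1/3)Σ|X[k]|² = (1/3)(|4|² + |-0.5000+0.8660i|² + |-0.5000-0.8660i|²) = (1/3)·18.0000 = 6.0000

Both sides agree, confirming Parseval's theorem.

Σ|x[n]|² = (1/N)Σ|X[k]|² = 6.0000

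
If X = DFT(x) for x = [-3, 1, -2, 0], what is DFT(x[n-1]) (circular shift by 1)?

Time shift by 1: X_shifted[k] = ω_4^(1k) · X[k]
Shifted x = [0, -3, 1, -2]

DFT(x[n-1]) = [-4, -1+1i, 6, -1-1i]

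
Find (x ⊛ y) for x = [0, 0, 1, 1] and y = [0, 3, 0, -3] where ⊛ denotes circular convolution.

(x ⊛ y)[n] = Σ(m=0 to 3) x[m] · y[(n-m) mod 4]

Computing each output sample:
(x ⊛ y)[0] = 3
(x ⊛ y)[1] = -3
(x ⊛ y)[2] = -3
(x ⊛ y)[3] = 3

x ⊛ y = [3, -3, -3, 3]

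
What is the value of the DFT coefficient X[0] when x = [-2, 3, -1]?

X[0] = Σ(n=0 to 2) x[n] · ω_3^0 = Σ x[n]
= (-2) + (3) + (-1)

X[0] = 0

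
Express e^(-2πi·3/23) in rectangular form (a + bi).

ω_23^3 = e^(-2πi·3/23)
= cos(-2π·3/23) + i·sin(-2π·3/23)
= cos(-6π/23) + i·sin(-6π/23)

ω_23^3 = cos(-6π/23) + i·sin(-6π/23) = 0.6826-0.7308i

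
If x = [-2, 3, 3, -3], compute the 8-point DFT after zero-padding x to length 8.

Original 4-point DFT: [1, -5-6i, 1, -5+6i]
Zero-padded 8-point DFT provides frequency interpolation.

DFT_8([x, 0, ...]) = [1, 2.2426-3.0000i, -5-6i, -6.2426+3.0000i, 1, -6.2426-3.0000i, -5+6i, 2.2426+3.0000i]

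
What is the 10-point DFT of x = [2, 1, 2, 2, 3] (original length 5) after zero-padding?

Original 5-point DFT: [10, 1.9021i, 1.1756i, -1.1756i, -1.9021i]
Zero-padded 10-point DFT provides frequency interpolation.

DFT_10([x, 0, ...]) = [10, 0.3820-6.1554i, 1.9021i, 2.6180-1.4531i, 1.1756i, 4, -1.1756i, 2.6180+1.4531i, -1.9021i, 0.3820+6.1554i]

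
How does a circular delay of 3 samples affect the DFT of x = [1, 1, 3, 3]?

Time shift by 3: X_shifted[k] = ω_4^(3k) · X[k]
Shifted x = [1, 3, 3, 1]

DFT(x[n-3]) = [8, -2-2i, 0, -2+2i]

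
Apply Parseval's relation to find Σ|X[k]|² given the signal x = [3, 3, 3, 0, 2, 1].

Parseval: Σ|x[n]|² = (1/N)Σ|X[k]|², so Σ|X[k]|² = N·Σ|x[n]|² = 6·32.0000

Σ|X[k]|² = N·Σ|x[n]|² = 6·32.0000 = 192.0000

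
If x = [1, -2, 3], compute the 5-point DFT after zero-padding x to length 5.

Original 3-point DFT: [2, 0.5000+4.3301i, 0.5000-4.3301i]
Zero-padded 5-point DFT provides frequency interpolation.

DFT_5([x, 0, ...]) = [2, -2.0451+0.1388i, 3.5451+4.0287i, 3.5451-4.0287i, -2.0451-0.1388i]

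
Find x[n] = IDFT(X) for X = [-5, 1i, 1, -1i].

x[n] = (1/4) Σ(k=0 to 3) X[k] · e^(2πikn/4)

Computing each x[n]:
x[0] = -1
x[1] = -2
x[2] = -1
x[3] = -1

x = [-1, -2, -1, -1]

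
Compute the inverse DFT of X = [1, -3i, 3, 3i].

x[n] = (1/4) Σ(k=0 to 3) X[k] · e^(2πikn/4)

Computing each x[n]:
x[0] = 1
x[1] = 1
x[2] = 1
x[3] = -2

x = [1, 1, 1, -2]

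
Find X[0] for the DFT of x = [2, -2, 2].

X[0] = Σ(n=0 to 2) x[n] · ω_3^0 = Σ x[n]
= (2) + (-2) + (2)

X[0] = 2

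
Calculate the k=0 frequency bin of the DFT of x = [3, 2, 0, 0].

X[0] = Σ(n=0 to 3) x[n] · ω_4^0 = Σ x[n]
= (3) + (2) + (0) + (0)

X[0] = 5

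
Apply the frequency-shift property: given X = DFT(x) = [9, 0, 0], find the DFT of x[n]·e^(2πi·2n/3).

Modulation property: DFT(ω_3^(-2n)·x[n]) = X[(k-2) mod 3], so circularly shift X by 2 positions.

X[k-2] = [0, 0, 9]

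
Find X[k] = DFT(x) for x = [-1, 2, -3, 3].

X[k] = Σ(n=0 to 3) x[n] · ω_4^(nk)
where ω_4 = e^(-2πi/4)

Computing each X[k]:
X[0] = 1
X[1] = 2+1i
X[2] = -9
X[3] = 2-1i

X = [1, 2+1i, -9, 2-1i]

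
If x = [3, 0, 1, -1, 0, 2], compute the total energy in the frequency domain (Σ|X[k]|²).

Parseval: Σ|x[n]|² = (1/N)Σ|X[k]|², so Σ|X[k]|² = N·Σ|x[n]|² = 6·15.0000

Σ|X[k]|² = N·Σ|x[n]|² = 6·15.0000 = 90.0000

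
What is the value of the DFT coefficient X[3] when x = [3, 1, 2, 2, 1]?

X[3] = Σ(n=0 to 4) x[n] · ω_5^(3n) where ω_5 = e^(-2πi/5)
= (3)·ω_5^0 + (1)·ω_5^3 + (2)·ω_5^6 + (2)·ω_5^9 + (1)·ω_5^12

X[3] = 2.6180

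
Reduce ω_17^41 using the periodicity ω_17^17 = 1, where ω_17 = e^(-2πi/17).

Since ω_17^17 = 1, powers reduce modulo 17.
41 mod 17 = 7
So ω_17^41 = ω_17^7 = e^(-2πi·7/17)

ω_17^41 = ω_17^7 = -0.8502-0.5264i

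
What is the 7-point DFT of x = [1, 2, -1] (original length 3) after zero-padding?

Original 3-point DFT: [2, 0.5000-2.5981i, 0.5000+2.5981i]
Zero-padded 7-point DFT provides frequency interpolation.

DFT_7([x, 0, ...]) = [2, 2.4695-0.5887i, 1.4559-2.3837i, -1.4254-1.6496i, -1.4254+1.6496i, 1.4559+2.3837i, 2.4695+0.5887i]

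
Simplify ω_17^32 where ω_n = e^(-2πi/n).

Since ω_17^17 = 1, powers reduce modulo 17.
32 mod 17 = 15
So ω_17^32 = ω_17^15 = e^(-2πi·15/17)

ω_17^32 = ω_17^15 = 0.7390+0.6737i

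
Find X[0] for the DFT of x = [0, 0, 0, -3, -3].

X[0] = Σ(n=0 to 4) x[n] · ω_5^0 = Σ x[n]
= (0) + (0) + (0) + (-3) + (-3)

X[0] = -6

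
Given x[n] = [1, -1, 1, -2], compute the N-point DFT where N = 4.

X[k] = Σ(n=0 to 3) x[n] · ω_4^(nk)
where ω_4 = e^(-2πi/4)

Computing each X[k]:
X[0] = -1
X[1] = -1i
X[2] = 5
X[3] = 1i

X = [-1, -1i, 5, 1i]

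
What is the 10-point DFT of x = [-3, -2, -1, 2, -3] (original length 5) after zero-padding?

Original 5-point DFT: [-7, -5.3541+0.8123i, 1.3541-3.4410i, 1.3541+3.4410i, -5.3541-0.8123i]
Zero-padded 10-point DFT provides frequency interpolation.

DFT_10([x, 0, ...]) = [-7, -3.1180+1.9879i, -5.3541+0.8123i, -0.8820+5.3431i, 1.3541-3.4410i, -7, 1.3541+3.4410i, -0.8820-5.3431i, -5.3541-0.8123i, -3.1180-1.9879i]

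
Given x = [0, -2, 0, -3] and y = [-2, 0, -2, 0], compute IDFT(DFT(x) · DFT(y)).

(x ⊛ y)[n] = Σ(m=0 to 3) x[m] · y[(n-m) mod 4]

Computing each output sample:
(x ⊛ y)[0] = 0
(x ⊛ y)[1] = 10
(x ⊛ y)[2] = 0
(x ⊛ y)[3] = 10

x ⊛ y = [0, 10, 0, 10]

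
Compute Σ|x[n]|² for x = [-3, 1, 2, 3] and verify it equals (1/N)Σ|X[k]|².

Time domain:
Σ|x[n]|² = |-3|² + |1|² + |2|² + |3|² = 23.0000

Frequency domain:
(1/4)Σ|X[k]|² = (1/4)(|3|² + |-5+2i|² + |-5|² + |-5-2i|²) = (1/4)·92.0000 = 23.0000

Both sides agree, confirming Parseval's theorem.

Σ|x[n]|² = (1/N)Σ|X[k]|² = 23.0000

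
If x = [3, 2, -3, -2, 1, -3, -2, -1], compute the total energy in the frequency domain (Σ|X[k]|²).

Parseval: Σ|x[n]|² = (1/N)Σ|X[k]|², so Σ|X[k]|² = N·Σ|x[n]|² = 8·41.0000

Σ|X[k]|² = N·Σ|x[n]|² = 8·41.0000 = 328.0000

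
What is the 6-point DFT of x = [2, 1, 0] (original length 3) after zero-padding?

Original 3-point DFT: [3, 1.5000-0.8660i, 1.5000+0.8660i]
Zero-padded 6-point DFT provides frequency interpolation.

DFT_6([x, 0, ...]) = [3, 2.5000-0.8660i, 1.5000-0.8660i, 1, 1.5000+0.8660i, 2.5000+0.8660i]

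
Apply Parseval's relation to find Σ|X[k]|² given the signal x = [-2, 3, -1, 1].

Parseval: Σ|x[n]|² = (1/N)Σ|X[k]|², so Σ|X[k]|² = N·Σ|x[n]|² = 4·15.0000

Σ|X[k]|² = N·Σ|x[n]|² = 4·15.0000 = 60.0000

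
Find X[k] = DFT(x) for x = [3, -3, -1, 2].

X[k] = Σ(n=0 to 3) x[n] · ω_4^(nk)
where ω_4 = e^(-2πi/4)

Computing each X[k]:
X[0] = 1
X[1] = 4+5i
X[2] = 3
X[3] = 4-5i

X = [1, 4+5i, 3, 4-5i]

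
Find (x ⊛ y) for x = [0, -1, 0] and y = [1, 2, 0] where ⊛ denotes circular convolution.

(x ⊛ y)[n] = Σ(m=0 to 2) x[m] · y[(n-m) mod 3]

Computing each output sample:
(x ⊛ y)[0] = 0
(x ⊛ y)[1] = -1
(x ⊛ y)[2] = -2

x ⊛ y = [0, -1, -2]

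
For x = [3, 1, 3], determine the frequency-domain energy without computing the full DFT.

Parseval: Σ|x[n]|² = (1/N)Σ|X[k]|², so Σ|X[k]|² = N·Σ|x[n]|² = 3·19.0000

Σ|X[k]|² = N·Σ|x[n]|² = 3·19.0000 = 57.0000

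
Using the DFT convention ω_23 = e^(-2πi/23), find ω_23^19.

ω_23^19 = e^(-2πi·19/23)
= cos(-2π·19/23) + i·sin(-2π·19/23)
= cos(-38π/23) + i·sin(-38π/23)

ω_23^19 = cos(-38π/23) + i·sin(-38π/23) = 0.4601+0.8879i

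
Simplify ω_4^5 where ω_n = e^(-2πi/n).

Since ω_4^4 = 1, powers reduce modulo 4.
5 mod 4 = 1
So ω_4^5 = ω_4^1 = e^(-2πi·1/4)

ω_4^5 = ω_4^1 = -1i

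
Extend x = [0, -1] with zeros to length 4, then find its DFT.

Original 2-point DFT: [-1, 1]
Zero-padded 4-point DFT provides frequency interpolation.

DFT_4([x, 0, ...]) = [-1, 1i, 1, -1i]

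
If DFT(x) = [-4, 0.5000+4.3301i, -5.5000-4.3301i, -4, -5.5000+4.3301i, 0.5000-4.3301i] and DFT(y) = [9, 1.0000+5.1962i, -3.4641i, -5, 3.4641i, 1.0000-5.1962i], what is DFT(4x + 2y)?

By linearity: DFT(4x + 2y) = 4·DFT(x) + 2·DFT(y)
= 4·[-4, 0.5000+4.3301i, -5.5000-4.3301i, -4, -5.5000+4.3301i, 0.5000-4.3301i] + 2·[9, 1.0000+5.1962i, -3.4641i, -5, 3.4641i, 1.0000-5.1962i]

Computing element-wise:
Z[0] = 4·(-4) + 2·(9) = 2
Z[1] = 4·(0.5000+4.3301i) + 2·(1.0000+5.1962i) = 4.0000+27.7128i
Z[2] = 4·(-5.5000-4.3301i) + 2·(-3.4641i) = -22.0000-24.2486i
Z[3] = 4·(-4) + 2·(-5) = -26
Z[4] = 4·(-5.5000+4.3301i) + 2·(3.4641i) = -22.0000+24.2486i
Z[5] = 4·(0.5000-4.3301i) + 2·(1.0000-5.1962i) = 4.0000-27.7128i

DFT(4x + 2y) = 4·X + 2·Y = [2, 4.0000+27.7128i, -22.0000-24.2486i, -26, -22.0000+24.2486i, 4.0000-27.7128i]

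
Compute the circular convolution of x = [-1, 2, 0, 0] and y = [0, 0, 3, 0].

(x ⊛ y)[n] = Σ(m=0 to 3) x[m] · y[(n-m) mod 4]

Computing each output sample:
(x ⊛ y)[0] = 0
(x ⊛ y)[1] = 0
(x ⊛ y)[2] = -3
(x ⊛ y)[3] = 6

x ⊛ y = [0, 0, -3, 6]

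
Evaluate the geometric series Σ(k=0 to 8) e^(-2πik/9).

Sum of all nth roots of unity equals 0 for n > 1 (geometric series with r ≠ 1).

0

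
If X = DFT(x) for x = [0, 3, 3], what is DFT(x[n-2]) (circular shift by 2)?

Time shift by 2: X_shifted[k] = ω_3^(2k) · X[k]
Shifted x = [3, 3, 0]

DFT(x[n-2]) = [6, 1.5000-2.5981i, 1.5000+2.5981i]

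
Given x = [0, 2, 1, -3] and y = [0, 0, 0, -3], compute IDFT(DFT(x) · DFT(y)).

(x ⊛ y)[n] = Σ(m=0 to 3) x[m] · y[(n-m) mod 4]

Computing each output sample:
(x ⊛ y)[0] = -6
(x ⊛ y)[1] = -3
(x ⊛ y)[2] = 9
(x ⊛ y)[3] = 0

x ⊛ y = [-6, -3, 9, 0]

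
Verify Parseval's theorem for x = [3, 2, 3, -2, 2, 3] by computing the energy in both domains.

Time domain:
Σ|x[n]|² = |3|² + |2|² + |3|² + |-2|² + |2|² + |3|² = 39.0000

Frequency domain:
(1/6)Σ|X[k]|² = (1/6)(|11|² + |5|² + |-4.0000+1.7321i|² + |5|² + |-4.0000-1.7321i|² + |5|²) = (1/6)·234.0000 = 39.0000

Both sides agree, confirming Parseval's theorem.

Σ|x[n]|² = (1/N)Σ|X[k]|² = 39.0000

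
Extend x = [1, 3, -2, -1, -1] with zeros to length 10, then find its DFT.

Original 5-point DFT: [0, 4.0451-3.2164i, -1.5451-3.3022i, -1.5451+3.3022i, 4.0451+3.2164i]
Zero-padded 10-point DFT provides frequency interpolation.

DFT_10([x, 0, ...]) = [0, 3.9271+1.6776i, 4.0451-3.2164i, 0.5729-3.6655i, -1.5451-3.3022i, -4, -1.5451+3.3022i, 0.5729+3.6655i, 4.0451+3.2164i, 3.9271-1.6776i]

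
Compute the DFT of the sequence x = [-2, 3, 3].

X[k] = Σ(n=0 to 2) x[n] · ω_3^(nk)
where ω_3 = e^(-2πi/3)

Computing each X[k]:
X[0] = 4
X[1] = -5
X[2] = -5

X = [4, -5, -5]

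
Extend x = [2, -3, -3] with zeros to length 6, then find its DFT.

Original 3-point DFT: [-4, 5, 5]
Zero-padded 6-point DFT provides frequency interpolation.

DFT_6([x, 0, ...]) = [-4, 2.0000+5.1962i, 5, 2, 5, 2.0000-5.1962i]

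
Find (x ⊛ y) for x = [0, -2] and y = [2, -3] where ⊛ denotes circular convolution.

(x ⊛ y)[n] = Σ(m=0 to 1) x[m] · y[(n-m) mod 2]

Computing each output sample:
(x ⊛ y)[0] = 6
(x ⊛ y)[1] = -4

x ⊛ y = [6, -4]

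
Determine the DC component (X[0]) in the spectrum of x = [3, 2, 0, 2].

X[0] = Σ(n=0 to 3) x[n] · ω_4^0 = Σ x[n]
= (3) + (2) + (0) + (2)

X[0] = 7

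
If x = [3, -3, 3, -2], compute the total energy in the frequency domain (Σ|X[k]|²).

Parseval: Σ|x[n]|² = (1/N)Σ|X[k]|², so Σ|X[k]|² = N·Σ|x[n]|² = 4·31.0000

Σ|X[k]|² = N·Σ|x[n]|² = 4·31.0000 = 124.0000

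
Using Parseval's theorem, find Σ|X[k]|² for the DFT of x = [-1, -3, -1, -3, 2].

Parseval: Σ|x[n]|² = (1/N)Σ|X[k]|², so Σ|X[k]|² = N·Σ|x[n]|² = 5·24.0000

Σ|X[k]|² = N·Σ|x[n]|² = 5·24.0000 = 120.0000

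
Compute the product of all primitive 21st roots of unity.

The primitive 21st roots of unity are ω_21^k for k coprime to 21: k ∈ {1, 2, 4, 5, 8, 10, 11, 13, 16, 17, 19, 20}
Their product equals the constant term of the cyclotomic polynomial Φ_21(x) up to sign.
For n ≥ 3, the product of all primitive nth roots of unity is 1. (For n=1 it is 1; for n=2 it is -1.)

1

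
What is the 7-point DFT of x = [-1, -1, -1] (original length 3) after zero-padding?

Original 3-point DFT: [-3, 0, 0]
Zero-padded 7-point DFT provides frequency interpolation.

DFT_7([x, 0, ...]) = [-3, -1.4010+1.7568i, 0.1235+0.5410i, -0.7225-0.3479i, -0.7225+0.3479i, 0.1235-0.5410i, -1.4010-1.7568i]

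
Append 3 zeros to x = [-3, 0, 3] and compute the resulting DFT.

Original 3-point DFT: [0, -4.5000+2.5981i, -4.5000-2.5981i]
Zero-padded 6-point DFT provides frequency interpolation.

DFT_6([x, 0, ...]) = [0, -4.5000-2.5981i, -4.5000+2.5981i, 0, -4.5000-2.5981i, -4.5000+2.5981i]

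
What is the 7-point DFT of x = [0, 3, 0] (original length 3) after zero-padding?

Original 3-point DFT: [3, -1.5000-2.5981i, -1.5000+2.5981i]
Zero-padded 7-point DFT provides frequency interpolation.

DFT_7([x, 0, ...]) = [3, 1.8705-2.3455i, -0.6676-2.9248i, -2.7029-1.3017i, -2.7029+1.3017i, -0.6676+2.9248i, 1.8705+2.3455i]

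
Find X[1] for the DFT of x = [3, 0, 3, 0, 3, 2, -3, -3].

X[1] = Σ(n=0 to 7) x[n] · ω_8^(1n) where ω_8 = e^(-2πi/8)
= (3)·ω_8^0 + (0)·ω_8^1 + (3)·ω_8^2 + (0)·ω_8^3 + (3)·ω_8^4 + (2)·ω_8^5 + (-3)·ω_8^6 + (-3)·ω_8^7

X[1] = -3.5355-6.7071i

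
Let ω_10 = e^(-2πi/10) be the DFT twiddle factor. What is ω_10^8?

ω_10^8 = e^(-2πi·8/10)
= cos(-2π·8/10) + i·sin(-2π·8/10)
= cos(-16π/10) + i·sin(-16π/10)

ω_10^8 = cos(-16π/10) + i·sin(-16π/10) = 0.3090+0.9511i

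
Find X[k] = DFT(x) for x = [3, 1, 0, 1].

X[k] = Σ(n=0 to 3) x[n] · ω_4^(nk)
where ω_4 = e^(-2πi/4)

Computing each X[k]:
X[0] = 5
X[1] = 3
X[2] = 1
X[3] = 3

X = [5, 3, 1, 3]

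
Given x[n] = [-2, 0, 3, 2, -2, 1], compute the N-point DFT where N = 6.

X[k] = Σ(n=0 to 5) x[n] · ω_6^(nk)
where ω_6 = e^(-2πi/6)

Computing each X[k]:
X[0] = 2
X[1] = -4.0000-3.4641i
X[2] = -1.0000+5.1962i
X[3] = -4
X[4] = -1.0000-5.1962i
X[5] = -4.0000+3.4641i

X = [2, -4.0000-3.4641i, -1.0000+5.1962i, -4, -1.0000-5.1962i, -4.0000+3.4641i]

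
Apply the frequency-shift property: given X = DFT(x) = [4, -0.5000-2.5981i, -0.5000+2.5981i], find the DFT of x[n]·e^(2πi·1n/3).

Modulation property: DFT(ω_3^(-1n)·x[n]) = X[(k-1) mod 3], so circularly shift X by 1 positions.

X[k-1] = [-0.5000+2.5981i, 4, -0.5000-2.5981i]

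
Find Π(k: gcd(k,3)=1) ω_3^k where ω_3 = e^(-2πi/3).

The primitive 3rd roots of unity are ω_3^k for k coprime to 3: k ∈ {1, 2}
Their product equals the constant term of the cyclotomic polynomial Φ_3(x) up to sign.
For n ≥ 3, the product of all primitive nth roots of unity is 1. (For n=1 it is 1; for n=2 it is -1.)

1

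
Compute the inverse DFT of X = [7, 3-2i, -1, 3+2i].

x[n] = (1/4) Σ(k=0 to 3) X[k] · e^(2πikn/4)

Computing each x[n]:
x[0] = 3
x[1] = 3
x[2] = 0
x[3] = 1

x = [3, 3, 0, 1]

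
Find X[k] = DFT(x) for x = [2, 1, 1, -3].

X[k] = Σ(n=0 to 3) x[n] · ω_4^(nk)
where ω_4 = e^(-2πi/4)

Computing each X[k]:
X[0] = 1
X[1] = 1-4i
X[2] = 5
X[3] = 1+4i

X = [1, 1-4i, 5, 1+4i]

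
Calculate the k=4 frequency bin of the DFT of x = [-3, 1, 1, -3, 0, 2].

X[4] = Σ(n=0 to 5) x[n] · ω_6^(4n) where ω_6 = e^(-2πi/6)
= (-3)·ω_6^0 + (1)·ω_6^4 + (1)·ω_6^8 + (-3)·ω_6^12 + (0)·ω_6^16 + (2)·ω_6^20

X[4] = -8.0000-1.7321i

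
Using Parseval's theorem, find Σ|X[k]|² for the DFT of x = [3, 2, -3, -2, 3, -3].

Parseval: Σ|x[n]|² = (1/N)Σ|X[k]|², so Σ|X[k]|² = N·Σ|x[n]|² = 6·44.0000

Σ|X[k]|² = N·Σ|x[n]|² = 6·44.0000 = 264.0000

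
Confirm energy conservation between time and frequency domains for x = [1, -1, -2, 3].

Time domain:
Σ|x[n]|² = |1|² + |-1|² + |-2|² + |3|² = 15.0000

Frequency domain:
(1/4)Σ|X[k]|² = (1/4)(|1|² + |3+4i|² + |-3|² + |3-4i|²) = (1/4)·60.0000 = 15.0000

Both sides agree, confirming Parseval's theorem.

Σ|x[n]|² = (1/N)Σ|X[k]|² = 15.0000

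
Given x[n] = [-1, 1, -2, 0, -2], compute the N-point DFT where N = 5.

X[k] = Σ(n=0 to 4) x[n] · ω_5^(nk)
where ω_5 = e^(-2πi/5)

Computing each X[k]:
X[0] = -4
X[1] = 0.3090-1.6776i
X[2] = -0.8090-3.6655i
X[3] = -0.8090+3.6655i
X[4] = 0.3090+1.6776i

X = [-4, 0.3090-1.6776i, -0.8090-3.6655i, -0.8090+3.6655i, 0.3090+1.6776i]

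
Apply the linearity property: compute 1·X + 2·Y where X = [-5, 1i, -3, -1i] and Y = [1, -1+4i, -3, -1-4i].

By linearity: DFT(1x + 2y) = 1·DFT(x) + 2·DFT(y)
= 1·[-5, 1i, -3, -1i] + 2·[1, -1+4i, -3, -1-4i]

Computing element-wise:
Z[0] = 1·(-5) + 2·(1) = -3
Z[1] = 1·(1i) + 2·(-1+4i) = -2+9i
Z[2] = 1·(-3) + 2·(-3) = -9
Z[3] = 1·(-1i) + 2·(-1-4i) = -2-9i

DFT(1x + 2y) = 1·X + 2·Y = [-3, -2+9i, -9, -2-9i]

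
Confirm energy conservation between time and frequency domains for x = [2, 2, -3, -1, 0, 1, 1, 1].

Time domain:
Σ|x[n]|² = |2|² + |2|² + |-3|² + |-1|² + |0|² + |1|² + |1|² + |1|² = 21.0000

Frequency domain:
(1/8)Σ|X[k]|² = (1/8)(|3|² + |4.1213+4.7071i|² + |4-3i|² + |-0.1213-3.2929i|² + |-3|² + |-0.1213+3.2929i|² + |4+3i|² + |4.1213-4.7071i|²) = (1/8)·168.0000 = 21.0000

Both sides agree, confirming Parseval's theorem.

Σ|x[n]|² = (1/N)Σ|X[k]|² = 21.0000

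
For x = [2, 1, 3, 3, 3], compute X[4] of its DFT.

X[4] = Σ(n=0 to 4) x[n] · ω_5^(4n) where ω_5 = e^(-2πi/5)
= (2)·ω_5^0 + (1)·ω_5^4 + (3)·ω_5^8 + (3)·ω_5^12 + (3)·ω_5^16

X[4] = -1.6180-1.9021i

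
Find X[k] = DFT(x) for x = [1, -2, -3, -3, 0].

X[k] = Σ(n=0 to 4) x[n] · ω_5^(nk)
where ω_5 = e^(-2πi/5)

Computing each X[k]:
X[0] = -7
X[1] = 5.2361+1.9021i
X[2] = 0.7639+1.1756i
X[3] = 0.7639-1.1756i
X[4] = 5.2361-1.9021i

X = [-7, 5.2361+1.9021i, 0.7639+1.1756i, 0.7639-1.1756i, 5.2361-1.9021i]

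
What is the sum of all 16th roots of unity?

Sum of all nth roots of unity equals 0 for n > 1 (geometric series with r ≠ 1).

0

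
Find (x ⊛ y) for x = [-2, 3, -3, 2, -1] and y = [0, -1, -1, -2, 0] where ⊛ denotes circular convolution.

(x ⊛ y)[n] = Σ(m=0 to 4) x[m] · y[(n-m) mod 5]

Computing each output sample:
(x ⊛ y)[0] = 5
(x ⊛ y)[1] = -1
(x ⊛ y)[2] = 1
(x ⊛ y)[3] = 4
(x ⊛ y)[4] = -5

x ⊛ y = [5, -1, 1, 4, -5]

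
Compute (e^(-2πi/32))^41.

Since ω_32^32 = 1, powers reduce modulo 32.
41 mod 32 = 9
So ω_32^41 = ω_32^9 = e^(-2πi·9/32)

ω_32^41 = ω_32^9 = -0.1951-0.9808i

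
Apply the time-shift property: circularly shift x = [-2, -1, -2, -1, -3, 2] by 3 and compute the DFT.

Time shift by 3: X_shifted[k] = ω_6^(3k) · X[k]
Shifted x = [-1, -3, 2, -2, -1, -2]

DFT(x[n-3]) = [-7, -2.0000-1.7321i, -1.0000+3.4641i, 7, -1.0000-3.4641i, -2.0000+1.7321i]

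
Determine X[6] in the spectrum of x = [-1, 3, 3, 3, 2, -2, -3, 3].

X[6] = Σ(n=0 to 7) x[n] · ω_8^(6n) where ω_8 = e^(-2πi/8)
= (-1)·ω_8^0 + (3)·ω_8^6 + (3)·ω_8^12 + (3)·ω_8^18 + (2)·ω_8^24 + (-2)·ω_8^30 + (-3)·ω_8^36 + (3)·ω_8^42

X[6] = 1-5i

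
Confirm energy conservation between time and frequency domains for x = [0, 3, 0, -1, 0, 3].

Time domain:
Σ|x[n]|² = |0|² + |3|² + |0|² + |-1|² + |0|² + |3|² = 19.0000

Frequency domain:
(1/6)Σ|X[k]|² = (1/6)(|5|² + |4|² + |-4|² + |-5|² + |-4|² + |4|²) = (1/6)·114.0000 = 19.0000

Both sides agree, confirming Parseval's theorem.

Σ|x[n]|² = (1/N)Σ|X[k]|² = 19.0000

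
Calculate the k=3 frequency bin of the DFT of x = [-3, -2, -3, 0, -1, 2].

X[3] = Σ(n=0 to 5) x[n] · ω_6^(3n) where ω_6 = e^(-2πi/6)
= (-3)·ω_6^0 + (-2)·ω_6^3 + (-3)·ω_6^6 + (0)·ω_6^9 + (-1)·ω_6^12 + (2)·ω_6^15

X[3] = -7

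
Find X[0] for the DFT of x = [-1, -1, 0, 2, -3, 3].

X[0] = Σ(n=0 to 5) x[n] · ω_6^0 = Σ x[n]
= (-1) + (-1) + (0) + (2) + (-3) + (3)

X[0] = 0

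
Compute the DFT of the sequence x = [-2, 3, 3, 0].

X[k] = Σ(n=0 to 3) x[n] · ω_4^(nk)
where ω_4 = e^(-2πi/4)

Computing each X[k]:
X[0] = 4
X[1] = -5-3i
X[2] = -2
X[3] = -5+3i

X = [4, -5-3i, -2, -5+3i]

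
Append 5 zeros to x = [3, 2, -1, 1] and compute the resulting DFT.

Original 4-point DFT: [5, 4-1i, -1, 4+1i]
Zero-padded 9-point DFT provides frequency interpolation.

DFT_9([x, 0, ...]) = [5, 3.8584-1.1668i, 3.7870-0.7616i, 3.5000-2.5981i, -0.1454-2.1929i, -0.1454+2.1929i, 3.5000+2.5981i, 3.7870+0.7616i, 3.8584+1.1668i]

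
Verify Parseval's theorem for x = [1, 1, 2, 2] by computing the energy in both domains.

Time domain:
Σ|x[n]|² = |1|² + |1|² + |2|² + |2|² = 10.0000

Frequency domain:
(1/4)Σ|X[k]|² = (1/4)(|6|² + |-1+1i|² + |0|² + |-1-1i|²) = (1/4)·40.0000 = 10.0000

Both sides agree, confirming Parseval's theorem.

Σ|x[n]|² = (1/N)Σ|X[k]|² = 10.0000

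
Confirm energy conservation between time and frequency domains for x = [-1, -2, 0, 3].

Time domain:
Σ|x[n]|² = |-1|² + |-2|² + |0|² + |3|² = 14.0000

Frequency domain:
(1/4)Σ|X[k]|² = (1/4)(|0|² + |-1+5i|² + |-2|² + |-1-5i|²) = (1/4)·56.0000 = 14.0000

Both sides agree, confirming Parseval's theorem.

Σ|x[n]|² = (1/N)Σ|X[k]|² = 14.0000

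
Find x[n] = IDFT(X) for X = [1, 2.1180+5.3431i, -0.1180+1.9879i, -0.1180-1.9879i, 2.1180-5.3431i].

x[n] = (1/5) Σ(k=0 to 4) X[k] · e^(2πikn/5)

Computing each x[n]:
x[0] = 1
x[1] = -2
x[2] = -1
x[3] = 0
x[4] = 3

x = [1, -2, -1, 0, 3]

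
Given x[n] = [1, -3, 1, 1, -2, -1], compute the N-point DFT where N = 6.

X[k] = Σ(n=0 to 5) x[n] · ω_6^(nk)
where ω_6 = e^(-2πi/6)

Computing each X[k]:
X[0] = -3
X[1] = -1.5000-0.8660i
X[2] = 4.5000+4.3301i
X[3] = 3
X[4] = 4.5000-4.3301i
X[5] = -1.5000+0.8660i

X = [-3, -1.5000-0.8660i, 4.5000+4.3301i, 3, 4.5000-4.3301i, -1.5000+0.8660i]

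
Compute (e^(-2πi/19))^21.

Since ω_19^19 = 1, powers reduce modulo 19.
21 mod 19 = 2
So ω_19^21 = ω_19^2 = e^(-2πi·2/19)

ω_19^21 = ω_19^2 = 0.7891-0.6142i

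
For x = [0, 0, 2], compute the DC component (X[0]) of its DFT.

X[0] = Σ(n=0 to 2) x[n] · ω_3^0 = Σ x[n]
= (0) + (0) + (2)

X[0] = 2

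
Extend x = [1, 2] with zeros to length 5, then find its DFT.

Original 2-point DFT: [3, -1]
Zero-padded 5-point DFT provides frequency interpolation.

DFT_5([x, 0, ...]) = [3, 1.6180-1.9021i, -0.6180-1.1756i, -0.6180+1.1756i, 1.6180+1.9021i]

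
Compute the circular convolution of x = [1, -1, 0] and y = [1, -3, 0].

(x ⊛ y)[n] = Σ(m=0 to 2) x[m] · y[(n-m) mod 3]

Computing each output sample:
(x ⊛ y)[0] = 1
(x ⊛ y)[1] = -4
(x ⊛ y)[2] = 3

x ⊛ y = [1, -4, 3]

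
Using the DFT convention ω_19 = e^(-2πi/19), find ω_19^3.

ω_19^3 = e^(-2πi·3/19)
= cos(-2π·3/19) + i·sin(-2π·3/19)
= cos(-6π/19) + i·sin(-6π/19)

ω_19^3 = cos(-6π/19) + i·sin(-6π/19) = 0.5469-0.8372i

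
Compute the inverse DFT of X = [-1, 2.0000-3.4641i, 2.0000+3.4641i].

x[n] = (1/3) Σ(k=0 to 2) X[k] · e^(2πikn/3)

Computing each x[n]:
x[0] = 1
x[1] = 1
x[2] = -3

x = [1, 1, -3]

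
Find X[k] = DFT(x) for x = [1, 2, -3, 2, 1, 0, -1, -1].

X[k] = Σ(n=0 to 7) x[n] · ω_8^(nk)
where ω_8 = e^(-2πi/8)

Computing each X[k]:
X[0] = 1
X[1] = -0.7071-1.5355i
X[2] = 6-1i
X[3] = 0.7071-5.5355i
X[4] = -5
X[5] = 0.7071+5.5355i
X[6] = 6+1i
X[7] = -0.7071+1.5355i

X = [1, -0.7071-1.5355i, 6-1i, 0.7071-5.5355i, -5, 0.7071+5.5355i, 6+1i, -0.7071+1.5355i]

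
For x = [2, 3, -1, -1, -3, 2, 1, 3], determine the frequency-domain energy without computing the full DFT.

Parseval: Σ|x[n]|² = (1/N)Σ|X[k]|², so Σ|X[k]|² = N·Σ|x[n]|² = 8·38.0000

Σ|X[k]|² = N·Σ|x[n]|² = 8·38.0000 = 304.0000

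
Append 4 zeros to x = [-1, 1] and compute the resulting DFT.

Original 2-point DFT: [0, -2]
Zero-padded 6-point DFT provides frequency interpolation.

DFT_6([x, 0, ...]) = [0, -0.5000-0.8660i, -1.5000-0.8660i, -2, -1.5000+0.8660i, -0.5000+0.8660i]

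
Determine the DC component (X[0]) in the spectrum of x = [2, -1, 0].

X[0] = Σ(n=0 to 2) x[n] · ω_3^0 = Σ x[n]
= (2) + (-1) + (0)

X[0] = 1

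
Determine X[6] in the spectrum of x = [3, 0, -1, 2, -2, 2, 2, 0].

X[6] = Σ(n=0 to 7) x[n] · ω_8^(6n) where ω_8 = e^(-2πi/8)
= (3)·ω_8^0 + (0)·ω_8^6 + (-1)·ω_8^12 + (2)·ω_8^18 + (-2)·ω_8^24 + (2)·ω_8^30 + (2)·ω_8^36 + (0)·ω_8^42

X[6] = 0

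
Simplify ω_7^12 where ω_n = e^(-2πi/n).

Since ω_7^7 = 1, powers reduce modulo 7.
12 mod 7 = 5
So ω_7^12 = ω_7^5 = e^(-2πi·5/7)

ω_7^12 = ω_7^5 = -0.2225+0.9749i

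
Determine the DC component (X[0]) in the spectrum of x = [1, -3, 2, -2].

X[0] = Σ(n=0 to 3) x[n] · ω_4^0 = Σ x[n]
= (1) + (-3) + (2) + (-2)

X[0] = -2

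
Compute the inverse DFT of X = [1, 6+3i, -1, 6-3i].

x[n] = (1/4) Σ(k=0 to 3) X[k] · e^(2πikn/4)

Computing each x[n]:
x[0] = 3
x[1] = -1
x[2] = -3
x[3] = 2

x = [3, -1, -3, 2]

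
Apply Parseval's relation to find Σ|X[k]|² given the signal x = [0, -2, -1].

Parseval: Σ|x[n]|² = (1/N)Σ|X[k]|², so Σ|X[k]|² = N·Σ|x[n]|² = 3·5.0000

Σ|X[k]|² = N·Σ|x[n]|² = 3·5.0000 = 15.0000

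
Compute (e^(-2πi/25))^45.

Since ω_25^25 = 1, powers reduce modulo 25.
45 mod 25 = 20
So ω_25^45 = ω_25^20 = e^(-2πi·20/25)

ω_25^45 = ω_25^20 = 0.3090+0.9511i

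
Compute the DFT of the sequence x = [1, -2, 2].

X[k] = Σ(n=0 to 2) x[n] · ω_3^(nk)
where ω_3 = e^(-2πi/3)

Computing each X[k]:
X[0] = 1
X[1] = 1.0000+3.4641i
X[2] = 1.0000-3.4641i

X = [1, 1.0000+3.4641i, 1.0000-3.4641i]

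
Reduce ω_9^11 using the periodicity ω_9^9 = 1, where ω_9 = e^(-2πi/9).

Since ω_9^9 = 1, powers reduce modulo 9.
11 mod 9 = 2
So ω_9^11 = ω_9^2 = e^(-2πi·2/9)

ω_9^11 = ω_9^2 = 0.1736-0.9848i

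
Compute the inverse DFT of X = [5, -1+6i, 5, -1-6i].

x[n] = (1/4) Σ(k=0 to 3) X[k] · e^(2πikn/4)

Computing each x[n]:
x[0] = 2
x[1] = -3
x[2] = 3
x[3] = 3

x = [2, -3, 3, 3]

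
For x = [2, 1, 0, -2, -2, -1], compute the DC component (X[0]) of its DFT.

X[0] = Σ(n=0 to 5) x[n] · ω_6^0 = Σ x[n]
= (2) + (1) + (0) + (-2) + (-2) + (-1)

X[0] = -2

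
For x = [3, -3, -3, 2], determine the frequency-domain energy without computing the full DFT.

Parseval: Σ|x[n]|² = (1/N)Σ|X[k]|², so Σ|X[k]|² = N·Σ|x[n]|² = 4·31.0000

Σ|X[k]|² = N·Σ|x[n]|² = 4·31.0000 = 124.0000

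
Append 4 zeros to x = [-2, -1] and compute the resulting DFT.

Original 2-point DFT: [-3, -1]
Zero-padded 6-point DFT provides frequency interpolation.

DFT_6([x, 0, ...]) = [-3, -2.5000+0.8660i, -1.5000+0.8660i, -1, -1.5000-0.8660i, -2.5000-0.8660i]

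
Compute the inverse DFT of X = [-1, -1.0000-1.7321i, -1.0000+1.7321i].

x[n] = (1/3) Σ(k=0 to 2) X[k] · e^(2πikn/3)

Computing each x[n]:
x[0] = -1
x[1] = 1
x[2] = -1

x = [-1, 1, -1]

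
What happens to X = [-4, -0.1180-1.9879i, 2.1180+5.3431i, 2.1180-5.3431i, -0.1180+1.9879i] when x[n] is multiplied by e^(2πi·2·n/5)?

Modulation property: DFT(ω_5^(-2n)·x[n]) = X[(k-2) mod 5], so circularly shift X by 2 positions.

X[k-2] = [2.1180-5.3431i, -0.1180+1.9879i, -4, -0.1180-1.9879i, 2.1180+5.3431i]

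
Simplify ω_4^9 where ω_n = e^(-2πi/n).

Since ω_4^4 = 1, powers reduce modulo 4.
9 mod 4 = 1
So ω_4^9 = ω_4^1 = e^(-2πi·1/4)

ω_4^9 = ω_4^1 = -1i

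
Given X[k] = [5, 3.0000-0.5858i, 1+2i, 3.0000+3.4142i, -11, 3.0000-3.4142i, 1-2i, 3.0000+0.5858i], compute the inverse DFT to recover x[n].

x[n] = (1/8) Σ(k=0 to 7) X[k] · e^(2πikn/8)

Computing each x[n]:
x[0] = 1
x[1] = 1
x[2] = 0
x[3] = 2
x[4] = -2
x[5] = 2
x[6] = -2
x[7] = 3

x = [1, 1, 0, 2, -2, 2, -2, 3]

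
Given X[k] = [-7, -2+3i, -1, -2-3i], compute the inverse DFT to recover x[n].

x[n] = (1/4) Σ(k=0 to 3) X[k] · e^(2πikn/4)

Computing each x[n]:
x[0] = -3
x[1] = -3
x[2] = -1
x[3] = 0

x = [-3, -3, -1, 0]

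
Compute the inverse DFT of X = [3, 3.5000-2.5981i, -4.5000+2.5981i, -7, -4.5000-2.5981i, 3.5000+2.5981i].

x[n] = (1/6) Σ(k=0 to 5) X[k] · e^(2πikn/6)

Computing each x[n]:
x[0] = -1
x[1] = 3
x[2] = 1
x[3] = -1
x[4] = -2
x[5] = 3

x = [-1, 3, 1, -1, -2, 3]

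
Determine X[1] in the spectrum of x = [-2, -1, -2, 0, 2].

X[1] = Σ(n=0 to 4) x[n] · ω_5^(1n) where ω_5 = e^(-2πi/5)
= (-2)·ω_5^0 + (-1)·ω_5^1 + (-2)·ω_5^2 + (0)·ω_5^3 + (2)·ω_5^4

X[1] = -0.0729+4.0287i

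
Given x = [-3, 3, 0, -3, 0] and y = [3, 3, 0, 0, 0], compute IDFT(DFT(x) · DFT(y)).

(x ⊛ y)[n] = Σ(m=0 to 4) x[m] · y[(n-m) mod 5]

Computing each output sample:
(x ⊛ y)[0] = -9
(x ⊛ y)[1] = 0
(x ⊛ y)[2] = 9
(x ⊛ y)[3] = -9
(x ⊛ y)[4] = -9

x ⊛ y = [-9, 0, 9, -9, -9]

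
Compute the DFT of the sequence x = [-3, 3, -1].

X[k] = Σ(n=0 to 2) x[n] · ω_3^(nk)
where ω_3 = e^(-2πi/3)

Computing each X[k]:
X[0] = -1
X[1] = -4.0000-3.4641i
X[2] = -4.0000+3.4641i

X = [-1, -4.0000-3.4641i, -4.0000+3.4641i]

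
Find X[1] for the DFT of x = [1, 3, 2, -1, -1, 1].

X[1] = Σ(n=0 to 5) x[n] · ω_6^(1n) where ω_6 = e^(-2πi/6)
= (1)·ω_6^0 + (3)·ω_6^1 + (2)·ω_6^2 + (-1)·ω_6^3 + (-1)·ω_6^4 + (1)·ω_6^5

X[1] = 3.5000-4.3301i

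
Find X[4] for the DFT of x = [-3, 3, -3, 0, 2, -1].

X[4] = Σ(n=0 to 5) x[n] · ω_6^(4n) where ω_6 = e^(-2πi/6)
= (-3)·ω_6^0 + (3)·ω_6^4 + (-3)·ω_6^8 + (0)·ω_6^12 + (2)·ω_6^16 + (-1)·ω_6^20

X[4] = -3.5000+7.7942i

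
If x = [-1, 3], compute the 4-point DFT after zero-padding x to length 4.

Original 2-point DFT: [2, -4]
Zero-padded 4-point DFT provides frequency interpolation.

DFT_4([x, 0, ...]) = [2, -1-3i, -4, -1+3i]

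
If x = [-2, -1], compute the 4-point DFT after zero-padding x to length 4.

Original 2-point DFT: [-3, -1]
Zero-padded 4-point DFT provides frequency interpolation.

DFT_4([x, 0, ...]) = [-3, -2+1i, -1, -2-1i]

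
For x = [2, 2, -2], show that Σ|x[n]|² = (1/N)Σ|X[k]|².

Time domain:
Σ|x[n]|² = |2|² + |2|² + |-2|² = 12.0000

Frequency domain:
(1/3)Σ|X[k]|² = (1/3)(|2|² + |2.0000-3.4641i|² + |2.0000+3.4641i|²) = (1/3)·36.0000 = 12.0000

Both sides agree, confirming Parseval's theorem.

Σ|x[n]|² = (1/N)Σ|X[k]|² = 12.0000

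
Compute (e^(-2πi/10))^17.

Since ω_10^10 = 1, powers reduce modulo 10.
17 mod 10 = 7
So ω_10^17 = ω_10^7 = e^(-2πi·7/10)

ω_10^17 = ω_10^7 = -0.3090+0.9511i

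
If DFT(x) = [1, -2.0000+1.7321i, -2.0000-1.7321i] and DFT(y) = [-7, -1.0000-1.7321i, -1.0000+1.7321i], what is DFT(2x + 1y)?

By linearity: DFT(2x + 1y) = 2·DFT(x) + 1·DFT(y)
= 2·[1, -2.0000+1.7321i, -2.0000-1.7321i] + 1·[-7, -1.0000-1.7321i, -1.0000+1.7321i]

Computing element-wise:
Z[0] = 2·(1) + 1·(-7) = -5
Z[1] = 2·(-2.0000+1.7321i) + 1·(-1.0000-1.7321i) = -5.0000+1.7321i
Z[2] = 2·(-2.0000-1.7321i) + 1·(-1.0000+1.7321i) = -5.0000-1.7321i

DFT(2x + 1y) = 2·X + 1·Y = [-5, -5.0000+1.7321i, -5.0000-1.7321i]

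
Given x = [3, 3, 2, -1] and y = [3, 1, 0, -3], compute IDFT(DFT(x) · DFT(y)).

(x ⊛ y)[n] = Σ(m=0 to 3) x[m] · y[(n-m) mod 4]

Computing each output sample:
(x ⊛ y)[0] = -1
(x ⊛ y)[1] = 6
(x ⊛ y)[2] = 12
(x ⊛ y)[3] = -10

x ⊛ y = [-1, 6, 12, -10]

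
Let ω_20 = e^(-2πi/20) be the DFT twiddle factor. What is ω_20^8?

ω_20^8 = e^(-2πi·8/20)
= cos(-2π·8/20) + i·sin(-2π·8/20)
= cos(-16π/20) + i·sin(-16π/20)

ω_20^8 = cos(-16π/20) + i·sin(-16π/20) = -0.8090-0.5878i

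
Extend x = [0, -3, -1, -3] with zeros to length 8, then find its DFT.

Original 4-point DFT: [-7, 1, 5, 1]
Zero-padded 8-point DFT provides frequency interpolation.

DFT_8([x, 0, ...]) = [-7, 5.2426i, 1, 3.2426i, 5, -3.2426i, 1, -5.2426i]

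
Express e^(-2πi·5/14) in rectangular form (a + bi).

ω_14^5 = e^(-2πi·5/14)
= cos(-2π·5/14) + i·sin(-2π·5/14)
= cos(-10π/14) + i·sin(-10π/14)

ω_14^5 = cos(-10π/14) + i·sin(-10π/14) = -0.6235-0.7818i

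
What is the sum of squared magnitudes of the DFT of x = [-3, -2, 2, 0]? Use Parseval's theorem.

Parseval: Σ|x[n]|² = (1/N)Σ|X[k]|², so Σ|X[k]|² = N·Σ|x[n]|² = 4·17.0000

Σ|X[k]|² = N·Σ|x[n]|² = 4·17.0000 = 68.0000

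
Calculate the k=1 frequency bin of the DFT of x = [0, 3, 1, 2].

X[1] = Σ(n=0 to 3) x[n] · ω_4^(1n) where ω_4 = e^(-2πi/4)
= (0)·ω_4^0 + (3)·ω_4^1 + (1)·ω_4^2 + (2)·ω_4^3

X[1] = -1-1i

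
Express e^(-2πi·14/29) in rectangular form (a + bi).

ω_29^14 = e^(-2πi·14/29)
= cos(-2π·14/29) + i·sin(-2π·14/29)
= cos(-28π/29) + i·sin(-28π/29)

ω_29^14 = cos(-28π/29) + i·sin(-28π/29) = -0.9941-0.1081i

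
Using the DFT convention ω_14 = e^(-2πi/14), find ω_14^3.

ω_14^3 = e^(-2πi·3/14)
= cos(-2π·3/14) + i·sin(-2π·3/14)
= cos(-6π/14) + i·sin(-6π/14)

ω_14^3 = cos(-6π/14) + i·sin(-6π/14) = 0.2225-0.9749i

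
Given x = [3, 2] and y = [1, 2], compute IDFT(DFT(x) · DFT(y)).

(x ⊛ y)[n] = Σ(m=0 to 1) x[m] · y[(n-m) mod 2]

Computing each output sample:
(x ⊛ y)[0] = 7
(x ⊛ y)[1] = 8

x ⊛ y = [7, 8]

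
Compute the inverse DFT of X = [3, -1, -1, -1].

x[n] = (1/4) Σ(k=0 to 3) X[k] · e^(2πikn/4)

Computing each x[n]:
x[0] = 0
x[1] = 1
x[2] = 1
x[3] = 1

x = [0, 1, 1, 1]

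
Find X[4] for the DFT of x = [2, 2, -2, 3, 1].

X[4] = Σ(n=0 to 4) x[n] · ω_5^(4n) where ω_5 = e^(-2πi/5)
= (2)·ω_5^0 + (2)·ω_5^4 + (-2)·ω_5^8 + (3)·ω_5^12 + (1)·ω_5^16

X[4] = 2.1180-1.9879i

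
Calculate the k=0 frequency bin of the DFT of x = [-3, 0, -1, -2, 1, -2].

X[0] = Σ(n=0 to 5) x[n] · ω_6^0 = Σ x[n]
= (-3) + (0) + (-1) + (-2) + (1) + (-2)

X[0] = -7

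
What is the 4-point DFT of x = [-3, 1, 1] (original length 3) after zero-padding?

Original 3-point DFT: [-1, -4, -4]
Zero-padded 4-point DFT provides frequency interpolation.

DFT_4([x, 0, ...]) = [-1, -4-1i, -3, -4+1i]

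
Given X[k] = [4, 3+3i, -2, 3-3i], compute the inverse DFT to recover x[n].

x[n] = (1/4) Σ(k=0 to 3) X[k] · e^(2πikn/4)

Computing each x[n]:
x[0] = 2
x[1] = 0
x[2] = -1
x[3] = 3

x = [2, 0, -1, 3]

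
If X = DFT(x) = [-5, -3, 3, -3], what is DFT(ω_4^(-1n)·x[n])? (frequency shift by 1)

Modulation property: DFT(ω_4^(-1n)·x[n]) = X[(k-1) mod 4], so circularly shift X by 1 positions.

X[k-1] = [-3, -5, -3, 3]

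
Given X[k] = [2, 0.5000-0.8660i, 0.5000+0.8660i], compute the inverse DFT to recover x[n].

x[n] = (1/3) Σ(k=0 to 2) X[k] · e^(2πikn/3)

Computing each x[n]:
x[0] = 1
x[1] = 1
x[2] = 0

x = [1, 1, 0]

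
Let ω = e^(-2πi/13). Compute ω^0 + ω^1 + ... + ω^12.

Sum of all nth roots of unity equals 0 for n > 1 (geometric series with r ≠ 1).

0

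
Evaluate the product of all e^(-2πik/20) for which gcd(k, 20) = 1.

The primitive 20th roots of unity are ω_20^k for k coprime to 20: k ∈ {1, 3, 7, 9, 11, 13, 17, 19}
Their product equals the constant term of the cyclotomic polynomial Φ_20(x) up to sign.
For n ≥ 3, the product of all primitive nth roots of unity is 1. (For n=1 it is 1; for n=2 it is -1.)

1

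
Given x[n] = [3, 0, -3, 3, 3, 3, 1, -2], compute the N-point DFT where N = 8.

X[k] = Σ(n=0 to 7) x[n] · ω_8^(nk)
where ω_8 = e^(-2πi/8)

Computing each X[k]:
X[0] = 8
X[1] = -5.6569+2.5858i
X[2] = 8-2i
X[3] = 5.6569-5.4142i
X[4] = 0
X[5] = 5.6569+5.4142i
X[6] = 8+2i
X[7] = -5.6569-2.5858i

X = [8, -5.6569+2.5858i, 8-2i, 5.6569-5.4142i, 0, 5.6569+5.4142i, 8+2i, -5.6569-2.5858i]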